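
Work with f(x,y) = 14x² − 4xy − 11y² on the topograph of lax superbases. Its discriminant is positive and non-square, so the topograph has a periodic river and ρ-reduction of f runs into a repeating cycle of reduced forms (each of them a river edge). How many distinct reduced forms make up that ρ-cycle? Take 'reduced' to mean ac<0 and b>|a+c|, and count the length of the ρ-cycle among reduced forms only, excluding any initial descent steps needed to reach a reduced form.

D = 632, ⌊√D⌋ = 25
descent: ρ → (-11,4,14)  [lands on river]
river: ρ → (14,24,-1)
river: ρ → (-1,24,14)
river: ρ → (14,4,-11)
river: ρ → (-11,18,7)
river: ρ → (7,24,-2)
river: ρ → (-2,24,7)
river: ρ → (7,18,-11)
ρ-cycle length = 8 (tail of 1 descent step not counted)

8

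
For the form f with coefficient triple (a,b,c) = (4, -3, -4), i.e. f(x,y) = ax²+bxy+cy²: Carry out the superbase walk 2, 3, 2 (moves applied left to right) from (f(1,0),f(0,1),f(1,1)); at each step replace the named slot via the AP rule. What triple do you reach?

start (4,-4,-3) = (f(1,0),f(0,1),f(1,1))
replace slot 2: 2·(4+(-3)) − (-4) = 6 → (4,6,-3)
replace slot 3: 2·(4+6) − (-3) = 23 → (4,6,23)
replace slot 2: 2·(4+23) − 6 = 48 → (4,48,23)

4,48,23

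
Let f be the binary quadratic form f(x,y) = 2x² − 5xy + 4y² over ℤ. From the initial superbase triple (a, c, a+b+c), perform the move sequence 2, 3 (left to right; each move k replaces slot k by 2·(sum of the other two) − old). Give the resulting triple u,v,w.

start (2,4,1) = (f(1,0),f(0,1),f(1,1))
replace slot 2: 2·(2+1) − 4 = 2 → (2,2,1)
replace slot 3: 2·(2+2) − 1 = 7 → (2,2,7)

2,2,7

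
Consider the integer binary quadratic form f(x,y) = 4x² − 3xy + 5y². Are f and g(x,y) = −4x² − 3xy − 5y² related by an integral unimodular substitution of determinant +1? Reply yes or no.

D₁ = -71, D₂ = -71
f: reduced (well bottom): (4,-3,5) with a≤c, −a<b≤a
g is negative-definite; reduce −g:
−g: reduced (well bottom): (4,3,5) with a≤c, −a<b≤a
flip sign back: reduced form of g is (-4,-3,-5)
reduced forms (4, -3, 5) vs (-4, -3, -5) ⇒ inequivalent

no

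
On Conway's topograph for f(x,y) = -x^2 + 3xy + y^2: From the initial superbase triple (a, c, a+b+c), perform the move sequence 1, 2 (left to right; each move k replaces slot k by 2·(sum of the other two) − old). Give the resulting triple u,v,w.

start (-1,1,3) = (f(1,0),f(0,1),f(1,1))
replace slot 1: 2·(1+3) − (-1) = 9 → (9,1,3)
replace slot 2: 2·(9+3) − 1 = 23 → (9,23,3)

9,23,3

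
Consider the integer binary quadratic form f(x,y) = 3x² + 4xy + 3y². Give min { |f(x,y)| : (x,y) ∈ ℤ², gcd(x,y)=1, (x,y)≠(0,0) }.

translate: b→-2 (≡4 mod 6), so (3,4,3)→(3,-2,2)
flip: (3,-2,2)→(2,2,3)
reduced (well bottom): (2,2,3) with a≤c, −a<b≤a
well minimum = a = 2

2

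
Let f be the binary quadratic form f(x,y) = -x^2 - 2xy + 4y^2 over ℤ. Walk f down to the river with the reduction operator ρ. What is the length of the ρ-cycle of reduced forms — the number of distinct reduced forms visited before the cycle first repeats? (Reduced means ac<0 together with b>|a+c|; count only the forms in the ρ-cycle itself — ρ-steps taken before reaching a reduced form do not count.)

D = 20, ⌊√D⌋ = 4
descent: ρ → (4,2,-1)
descent: ρ → (-1,4,1)  [lands on river]
river: ρ → (1,4,-1)
ρ-cycle length = 2 (tail of 2 descent steps not counted)

2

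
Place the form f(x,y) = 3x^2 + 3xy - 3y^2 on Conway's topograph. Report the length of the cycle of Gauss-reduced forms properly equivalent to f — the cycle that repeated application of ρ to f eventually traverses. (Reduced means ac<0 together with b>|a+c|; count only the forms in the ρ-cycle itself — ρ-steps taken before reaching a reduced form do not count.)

D = 45, ⌊√D⌋ = 6
river: ρ → (-3,3,3)
river: ρ → (3,3,-3)
ρ-cycle length = 2 (tail of 0 descent steps not counted)

2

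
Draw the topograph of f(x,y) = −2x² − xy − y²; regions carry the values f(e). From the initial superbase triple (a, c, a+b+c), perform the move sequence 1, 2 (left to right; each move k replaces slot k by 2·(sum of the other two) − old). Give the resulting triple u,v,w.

start (-2,-1,-4) = (f(1,0),f(0,1),f(1,1))
replace slot 1: 2·((-1)+(-4)) − (-2) = -8 → (-8,-1,-4)
replace slot 2: 2·((-8)+(-4)) − (-1) = -23 → (-8,-23,-4)

-8,-23,-4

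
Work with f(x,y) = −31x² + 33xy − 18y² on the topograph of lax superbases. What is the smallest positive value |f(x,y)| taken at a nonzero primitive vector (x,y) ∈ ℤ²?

translate: b→29 (≡-33 mod 62), so (31,-33,18)→(31,29,16)
flip: (31,29,16)→(16,-29,31)
translate: b→3 (≡-29 mod 32), so (16,-29,31)→(16,3,18)
reduced (well bottom): (16,3,18) with a≤c, −a<b≤a
well minimum |f| = |-16| = 16 (negative-definite)

16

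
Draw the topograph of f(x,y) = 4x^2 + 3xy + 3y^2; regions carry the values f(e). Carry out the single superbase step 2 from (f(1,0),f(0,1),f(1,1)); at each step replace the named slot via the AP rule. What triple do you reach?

start (4,3,10) = (f(1,0),f(0,1),f(1,1))
replace slot 2: 2·(4+10) − 3 = 25 → (4,25,10)

4,25,10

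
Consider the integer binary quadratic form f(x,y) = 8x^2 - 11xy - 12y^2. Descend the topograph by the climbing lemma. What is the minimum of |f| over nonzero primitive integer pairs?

descent: ρ → (-12,11,8)  [lands on river]
river: ρ → (8,21,-2)
river: ρ → (-2,19,18)
river: ρ → (18,17,-3)
river: ρ → (-3,19,12)
river: ρ → (12,5,-10)
river: ρ → (-10,15,7)
river: ρ → (7,13,-12)
closes: descent 1, river 8
min |a| on river = 2

2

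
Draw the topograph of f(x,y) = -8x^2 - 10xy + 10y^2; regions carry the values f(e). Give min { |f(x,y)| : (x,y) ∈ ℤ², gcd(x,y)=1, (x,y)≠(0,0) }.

descent: ρ → (10,10,-8)  [lands on river]
river: ρ → (-8,6,12)
river: ρ → (12,18,-2)
river: ρ → (-2,18,12)
river: ρ → (12,6,-8)
river: ρ → (-8,10,10)
closes: descent 1, river 6
min |a| on river = 2

2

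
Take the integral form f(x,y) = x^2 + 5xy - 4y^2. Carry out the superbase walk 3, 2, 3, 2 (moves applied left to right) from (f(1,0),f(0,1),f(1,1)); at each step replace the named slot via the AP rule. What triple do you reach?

start (1,-4,2) = (f(1,0),f(0,1),f(1,1))
replace slot 3: 2·(1+(-4)) − 2 = -8 → (1,-4,-8)
replace slot 2: 2·(1+(-8)) − (-4) = -10 → (1,-10,-8)
replace slot 3: 2·(1+(-10)) − (-8) = -10 → (1,-10,-10)
replace slot 2: 2·(1+(-10)) − (-10) = -8 → (1,-8,-10)

1,-8,-10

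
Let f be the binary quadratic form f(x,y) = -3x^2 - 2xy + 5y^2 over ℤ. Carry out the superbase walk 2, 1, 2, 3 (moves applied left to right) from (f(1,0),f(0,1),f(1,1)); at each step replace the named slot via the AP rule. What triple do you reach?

start (-3,5,0) = (f(1,0),f(0,1),f(1,1))
replace slot 2: 2·((-3)+0) − 5 = -11 → (-3,-11,0)
replace slot 1: 2·((-11)+0) − (-3) = -19 → (-19,-11,0)
replace slot 2: 2·((-19)+0) − (-11) = -27 → (-19,-27,0)
replace slot 3: 2·((-19)+(-27)) − 0 = -92 → (-19,-27,-92)

-19,-27,-92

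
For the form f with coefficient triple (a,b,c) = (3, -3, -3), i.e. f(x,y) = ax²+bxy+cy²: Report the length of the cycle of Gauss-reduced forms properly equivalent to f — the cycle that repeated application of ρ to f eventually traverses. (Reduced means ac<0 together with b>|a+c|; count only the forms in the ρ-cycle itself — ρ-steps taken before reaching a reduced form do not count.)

D = 45, ⌊√D⌋ = 6
descent: ρ → (-3,3,3)  [lands on river]
river: ρ → (3,3,-3)
ρ-cycle length = 2 (tail of 1 descent step not counted)

2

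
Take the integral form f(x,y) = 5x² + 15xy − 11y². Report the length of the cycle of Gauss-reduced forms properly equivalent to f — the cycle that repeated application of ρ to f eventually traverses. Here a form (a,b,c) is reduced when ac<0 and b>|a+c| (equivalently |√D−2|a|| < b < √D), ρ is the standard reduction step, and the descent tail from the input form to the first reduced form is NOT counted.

D = 445, ⌊√D⌋ = 21
river: ρ → (-11,7,9)
river: ρ → (9,11,-9)
river: ρ → (-9,7,11)
river: ρ → (11,15,-5)
river: ρ → (-5,15,11)
river: ρ → (11,7,-9)
river: ρ → (-9,11,9)
river: ρ → (9,7,-11)
river: ρ → (-11,15,5)
river: ρ → (5,15,-11)
ρ-cycle length = 10 (tail of 0 descent steps not counted)

10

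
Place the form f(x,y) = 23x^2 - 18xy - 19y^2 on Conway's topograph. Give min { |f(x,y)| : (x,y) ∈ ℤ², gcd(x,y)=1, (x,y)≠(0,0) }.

descent: ρ → (-19,18,23)  [lands on river]
river: ρ → (23,28,-14)
river: ρ → (-14,28,23)
river: ρ → (23,18,-19)
river: ρ → (-19,20,22)
river: ρ → (22,24,-17)
river: ρ → (-17,44,2)
river: ρ → (2,44,-17)
river: ρ → (-17,24,22)
river: ρ → (22,20,-19)
closes: descent 1, river 10
min |a| on river = 2

2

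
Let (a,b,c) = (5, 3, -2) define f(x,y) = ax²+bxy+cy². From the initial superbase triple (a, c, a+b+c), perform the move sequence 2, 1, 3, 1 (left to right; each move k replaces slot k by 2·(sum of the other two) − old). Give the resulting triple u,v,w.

start (5,-2,6) = (f(1,0),f(0,1),f(1,1))
replace slot 2: 2·(5+6) − (-2) = 24 → (5,24,6)
replace slot 1: 2·(24+6) − 5 = 55 → (55,24,6)
replace slot 3: 2·(55+24) − 6 = 152 → (55,24,152)
replace slot 1: 2·(24+152) − 55 = 297 → (297,24,152)

297,24,152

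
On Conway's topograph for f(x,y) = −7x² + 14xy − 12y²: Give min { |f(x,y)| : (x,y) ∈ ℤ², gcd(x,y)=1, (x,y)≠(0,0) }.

translate: b→0 (≡-14 mod 14), so (7,-14,12)→(7,0,5)
flip: (7,0,5)→(5,0,7)
reduced (well bottom): (5,0,7) with a≤c, −a<b≤a
well minimum |f| = |-5| = 5 (negative-definite)

5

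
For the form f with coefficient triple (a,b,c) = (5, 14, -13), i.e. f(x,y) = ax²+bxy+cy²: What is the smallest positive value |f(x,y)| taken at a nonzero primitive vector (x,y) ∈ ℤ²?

river: ρ → (-13,12,6)
river: ρ → (6,12,-13)
river: ρ → (-13,14,5)
river: ρ → (5,16,-10)
river: ρ → (-10,4,11)
river: ρ → (11,18,-3)
river: ρ → (-3,18,11)
river: ρ → (11,4,-10)
river: ρ → (-10,16,5)
river: ρ → (5,14,-13)
closes: descent 0, river 10
min |a| on river = 3

3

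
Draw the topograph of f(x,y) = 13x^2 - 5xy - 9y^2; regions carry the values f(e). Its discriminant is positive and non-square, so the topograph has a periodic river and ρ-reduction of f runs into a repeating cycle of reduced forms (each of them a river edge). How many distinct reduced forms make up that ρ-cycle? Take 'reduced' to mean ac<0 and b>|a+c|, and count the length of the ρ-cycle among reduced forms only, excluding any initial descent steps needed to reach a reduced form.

D = 493, ⌊√D⌋ = 22
descent: ρ → (-9,5,13)  [lands on river]
river: ρ → (13,21,-1)
river: ρ → (-1,21,13)
river: ρ → (13,5,-9)
river: ρ → (-9,13,9)
river: ρ → (9,5,-13)
river: ρ → (-13,21,1)
river: ρ → (1,21,-13)
river: ρ → (-13,5,9)
river: ρ → (9,13,-9)
ρ-cycle length = 10 (tail of 1 descent step not counted)

10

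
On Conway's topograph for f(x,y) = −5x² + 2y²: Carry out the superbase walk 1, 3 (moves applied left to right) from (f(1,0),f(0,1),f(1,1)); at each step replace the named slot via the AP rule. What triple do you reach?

start (-5,2,-3) = (f(1,0),f(0,1),f(1,1))
replace slot 1: 2·(2+(-3)) − (-5) = 3 → (3,2,-3)
replace slot 3: 2·(3+2) − (-3) = 13 → (3,2,13)

3,2,13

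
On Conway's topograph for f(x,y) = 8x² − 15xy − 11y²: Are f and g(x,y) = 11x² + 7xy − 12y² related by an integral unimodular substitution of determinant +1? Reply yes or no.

D₁ = 577, D₂ = 577
river cycle of f (length 10): (-11, 15, 8), (8, 17, -9), (-9, 19, 6), (6, 17, -12), (-12, 7, 11), (11, 15, -8), (-8, 17, 9), (9, 19, -6), (-6, 17, 12), (12, 7, -11)
river cycle of g (length 10): (-12, 17, 6), (6, 19, -9), (-9, 17, 8), (8, 15, -11), (-11, 7, 12), (12, 17, -6), (-6, 19, 9), (9, 17, -8), (-8, 15, 11), (11, 7, -12)
cycles differ ⇒ inequivalent

no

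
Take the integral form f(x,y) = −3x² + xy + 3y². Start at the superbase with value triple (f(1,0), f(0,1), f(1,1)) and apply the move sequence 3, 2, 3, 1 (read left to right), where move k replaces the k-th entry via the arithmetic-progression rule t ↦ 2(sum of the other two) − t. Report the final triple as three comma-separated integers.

start (-3,3,1) = (f(1,0),f(0,1),f(1,1))
replace slot 3: 2·((-3)+3) − 1 = -1 → (-3,3,-1)
replace slot 2: 2·((-3)+(-1)) − 3 = -11 → (-3,-11,-1)
replace slot 3: 2·((-3)+(-11)) − (-1) = -27 → (-3,-11,-27)
replace slot 1: 2·((-11)+(-27)) − (-3) = -73 → (-73,-11,-27)

-73,-11,-27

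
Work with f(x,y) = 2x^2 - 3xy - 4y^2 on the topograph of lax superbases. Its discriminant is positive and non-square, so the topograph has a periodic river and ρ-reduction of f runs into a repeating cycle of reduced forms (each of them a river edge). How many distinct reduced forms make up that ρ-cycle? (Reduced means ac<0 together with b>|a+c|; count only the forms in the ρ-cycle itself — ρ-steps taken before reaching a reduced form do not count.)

D = 41, ⌊√D⌋ = 6
descent: ρ → (-4,3,2)  [lands on river]
river: ρ → (2,5,-2)
river: ρ → (-2,3,4)
river: ρ → (4,5,-1)
river: ρ → (-1,5,4)
river: ρ → (4,3,-2)
river: ρ → (-2,5,2)
river: ρ → (2,3,-4)
river: ρ → (-4,5,1)
river: ρ → (1,5,-4)
ρ-cycle length = 10 (tail of 1 descent step not counted)

10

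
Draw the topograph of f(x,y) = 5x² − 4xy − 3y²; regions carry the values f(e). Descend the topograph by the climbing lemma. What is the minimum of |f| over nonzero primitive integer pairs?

descent: ρ → (-3,4,5)  [lands on river]
river: ρ → (5,6,-2)
river: ρ → (-2,6,5)
river: ρ → (5,4,-3)
river: ρ → (-3,8,1)
river: ρ → (1,8,-3)
closes: descent 1, river 6
min |a| on river = 1

1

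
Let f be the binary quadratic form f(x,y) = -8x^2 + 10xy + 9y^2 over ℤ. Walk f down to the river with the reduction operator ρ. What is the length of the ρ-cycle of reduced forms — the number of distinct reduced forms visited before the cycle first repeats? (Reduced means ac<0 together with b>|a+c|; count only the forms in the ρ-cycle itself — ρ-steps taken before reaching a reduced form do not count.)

D = 388, ⌊√D⌋ = 19
river: ρ → (9,8,-9)
river: ρ → (-9,10,8)
river: ρ → (8,6,-11)
river: ρ → (-11,16,3)
river: ρ → (3,14,-16)
river: ρ → (-16,18,1)
river: ρ → (1,18,-16)
river: ρ → (-16,14,3)
river: ρ → (3,16,-11)
river: ρ → (-11,6,8)
river: ρ → (8,10,-9)
river: ρ → (-9,8,9)
river: ρ → (9,10,-8)
river: ρ → (-8,6,11)
river: ρ → (11,16,-3)
river: ρ → (-3,14,16)
river: ρ → (16,18,-1)
river: ρ → (-1,18,16)
river: ρ → (16,14,-3)
river: ρ → (-3,16,11)
river: ρ → (11,6,-8)
river: ρ → (-8,10,9)
ρ-cycle length = 22 (tail of 0 descent steps not counted)

22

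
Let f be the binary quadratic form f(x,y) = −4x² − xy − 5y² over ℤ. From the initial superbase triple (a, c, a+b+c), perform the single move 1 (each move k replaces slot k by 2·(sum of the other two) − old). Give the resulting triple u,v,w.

start (-4,-5,-10) = (f(1,0),f(0,1),f(1,1))
replace slot 1: 2·((-5)+(-10)) − (-4) = -26 → (-26,-5,-10)

-26,-5,-10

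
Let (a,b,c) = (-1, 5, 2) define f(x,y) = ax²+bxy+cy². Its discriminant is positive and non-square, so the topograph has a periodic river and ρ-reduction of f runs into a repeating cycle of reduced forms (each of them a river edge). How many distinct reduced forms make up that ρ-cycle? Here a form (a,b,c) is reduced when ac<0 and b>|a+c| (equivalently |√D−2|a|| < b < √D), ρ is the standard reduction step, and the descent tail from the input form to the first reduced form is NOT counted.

D = 33, ⌊√D⌋ = 5
river: ρ → (2,3,-3)
river: ρ → (-3,3,2)
river: ρ → (2,5,-1)
river: ρ → (-1,5,2)
ρ-cycle length = 4 (tail of 0 descent steps not counted)

4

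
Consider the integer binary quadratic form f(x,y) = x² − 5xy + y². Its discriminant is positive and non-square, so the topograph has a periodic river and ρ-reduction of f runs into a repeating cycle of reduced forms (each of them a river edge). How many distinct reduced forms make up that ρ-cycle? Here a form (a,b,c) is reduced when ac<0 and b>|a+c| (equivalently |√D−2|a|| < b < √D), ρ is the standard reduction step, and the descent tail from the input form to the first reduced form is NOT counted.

D = 21, ⌊√D⌋ = 4
descent: ρ → (1,3,-3)  [lands on river]
river: ρ → (-3,3,1)
ρ-cycle length = 2 (tail of 1 descent step not counted)

2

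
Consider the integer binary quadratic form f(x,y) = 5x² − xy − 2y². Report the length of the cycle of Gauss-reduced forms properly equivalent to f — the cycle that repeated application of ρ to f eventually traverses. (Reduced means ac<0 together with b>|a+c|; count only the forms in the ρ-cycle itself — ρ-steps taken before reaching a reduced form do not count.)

D = 41, ⌊√D⌋ = 6
descent: ρ → (-2,5,2)  [lands on river]
river: ρ → (2,3,-4)
river: ρ → (-4,5,1)
river: ρ → (1,5,-4)
river: ρ → (-4,3,2)
river: ρ → (2,5,-2)
river: ρ → (-2,3,4)
river: ρ → (4,5,-1)
river: ρ → (-1,5,4)
river: ρ → (4,3,-2)
ρ-cycle length = 10 (tail of 1 descent step not counted)

10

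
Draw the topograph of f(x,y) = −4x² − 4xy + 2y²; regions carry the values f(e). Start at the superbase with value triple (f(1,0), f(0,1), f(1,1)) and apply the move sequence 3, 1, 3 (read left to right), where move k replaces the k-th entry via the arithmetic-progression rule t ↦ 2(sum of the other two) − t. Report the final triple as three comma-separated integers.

start (-4,2,-6) = (f(1,0),f(0,1),f(1,1))
replace slot 3: 2·((-4)+2) − (-6) = 2 → (-4,2,2)
replace slot 1: 2·(2+2) − (-4) = 12 → (12,2,2)
replace slot 3: 2·(12+2) − 2 = 26 → (12,2,26)

12,2,26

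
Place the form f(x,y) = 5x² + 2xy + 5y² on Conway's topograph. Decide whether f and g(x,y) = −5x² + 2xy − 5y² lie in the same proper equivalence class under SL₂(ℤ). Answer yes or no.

D₁ = -96, D₂ = -96
f: reduced (well bottom): (5,2,5) with a≤c, −a<b≤a
g is negative-definite; reduce −g:
−g: flip: (5,-2,5)→(5,2,5)
−g: reduced (well bottom): (5,2,5) with a≤c, −a<b≤a
flip sign back: reduced form of g is (-5,-2,-5)
reduced forms (5, 2, 5) vs (-5, -2, -5) ⇒ inequivalent

no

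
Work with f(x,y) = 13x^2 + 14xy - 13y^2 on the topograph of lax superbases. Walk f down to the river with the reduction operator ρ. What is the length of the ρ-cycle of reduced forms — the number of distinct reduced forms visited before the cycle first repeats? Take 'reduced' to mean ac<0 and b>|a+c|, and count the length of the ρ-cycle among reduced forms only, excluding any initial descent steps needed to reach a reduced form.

D = 872, ⌊√D⌋ = 29
river: ρ → (-13,12,14)
river: ρ → (14,16,-11)
river: ρ → (-11,28,2)
river: ρ → (2,28,-11)
river: ρ → (-11,16,14)
river: ρ → (14,12,-13)
river: ρ → (-13,14,13)
river: ρ → (13,12,-14)
river: ρ → (-14,16,11)
river: ρ → (11,28,-2)
river: ρ → (-2,28,11)
river: ρ → (11,16,-14)
river: ρ → (-14,12,13)
river: ρ → (13,14,-13)
ρ-cycle length = 14 (tail of 0 descent steps not counted)

14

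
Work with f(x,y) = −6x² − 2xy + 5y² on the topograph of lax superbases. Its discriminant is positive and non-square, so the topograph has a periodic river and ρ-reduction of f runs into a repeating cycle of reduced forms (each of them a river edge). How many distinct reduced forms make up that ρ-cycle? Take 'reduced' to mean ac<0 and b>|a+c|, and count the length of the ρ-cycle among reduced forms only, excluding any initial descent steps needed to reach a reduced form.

D = 124, ⌊√D⌋ = 11
descent: ρ → (5,2,-6)  [lands on river]
river: ρ → (-6,10,1)
river: ρ → (1,10,-6)
river: ρ → (-6,2,5)
river: ρ → (5,8,-3)
river: ρ → (-3,10,2)
river: ρ → (2,10,-3)
river: ρ → (-3,8,5)
ρ-cycle length = 8 (tail of 1 descent step not counted)

8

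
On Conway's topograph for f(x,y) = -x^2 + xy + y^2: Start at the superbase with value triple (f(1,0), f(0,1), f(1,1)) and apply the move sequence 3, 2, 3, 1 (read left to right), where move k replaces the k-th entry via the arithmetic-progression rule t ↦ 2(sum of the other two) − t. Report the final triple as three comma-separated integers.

start (-1,1,1) = (f(1,0),f(0,1),f(1,1))
replace slot 3: 2·((-1)+1) − 1 = -1 → (-1,1,-1)
replace slot 2: 2·((-1)+(-1)) − 1 = -5 → (-1,-5,-1)
replace slot 3: 2·((-1)+(-5)) − (-1) = -11 → (-1,-5,-11)
replace slot 1: 2·((-5)+(-11)) − (-1) = -31 → (-31,-5,-11)

-31,-5,-11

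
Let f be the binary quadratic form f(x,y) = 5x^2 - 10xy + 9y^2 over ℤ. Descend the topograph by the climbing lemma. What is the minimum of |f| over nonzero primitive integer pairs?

translate: b→0 (≡-10 mod 10), so (5,-10,9)→(5,0,4)
flip: (5,0,4)→(4,0,5)
reduced (well bottom): (4,0,5) with a≤c, −a<b≤a
well minimum = a = 4

4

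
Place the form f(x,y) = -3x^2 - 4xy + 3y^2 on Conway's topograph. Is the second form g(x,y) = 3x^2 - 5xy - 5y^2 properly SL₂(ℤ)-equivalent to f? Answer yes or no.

D₁ = 52, D₂ = 85
discriminants differ ⇒ not SL₂(ℤ)-equivalent

no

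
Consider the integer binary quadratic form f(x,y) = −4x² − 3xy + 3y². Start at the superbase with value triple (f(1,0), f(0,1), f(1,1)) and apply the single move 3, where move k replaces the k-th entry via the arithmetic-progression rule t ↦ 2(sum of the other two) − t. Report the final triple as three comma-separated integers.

start (-4,3,-4) = (f(1,0),f(0,1),f(1,1))
replace slot 3: 2·((-4)+3) − (-4) = 2 → (-4,3,2)

-4,3,2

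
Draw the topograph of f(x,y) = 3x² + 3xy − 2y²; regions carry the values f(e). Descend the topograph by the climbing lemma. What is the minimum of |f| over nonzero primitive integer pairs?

river: ρ → (-2,5,1)
river: ρ → (1,5,-2)
river: ρ → (-2,3,3)
river: ρ → (3,3,-2)
closes: descent 0, river 4
min |a| on river = 1

1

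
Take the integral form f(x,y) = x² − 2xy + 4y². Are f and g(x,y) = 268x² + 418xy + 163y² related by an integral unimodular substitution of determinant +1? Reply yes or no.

D₁ = -12, D₂ = -12
f: translate: b→0 (≡-2 mod 2), so (1,-2,4)→(1,0,3)
f: reduced (well bottom): (1,0,3) with a≤c, −a<b≤a
g: translate: b→-118 (≡418 mod 536), so (268,418,163)→(268,-118,13)
g: flip: (268,-118,13)→(13,118,268)
g: translate: b→-12 (≡118 mod 26), so (13,118,268)→(13,-12,3)
g: flip: (13,-12,3)→(3,12,13)
g: translate: b→0 (≡12 mod 6), so (3,12,13)→(3,0,1)
g: flip: (3,0,1)→(1,0,3)
g: reduced (well bottom): (1,0,3) with a≤c, −a<b≤a
reduced forms (1, 0, 3) vs (1, 0, 3) ⇒ equivalent

yes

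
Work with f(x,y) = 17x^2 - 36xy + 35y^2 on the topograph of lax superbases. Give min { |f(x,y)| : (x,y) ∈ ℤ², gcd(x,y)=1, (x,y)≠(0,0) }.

translate: b→-2 (≡-36 mod 34), so (17,-36,35)→(17,-2,16)
flip: (17,-2,16)→(16,2,17)
reduced (well bottom): (16,2,17) with a≤c, −a<b≤a
well minimum = a = 16

16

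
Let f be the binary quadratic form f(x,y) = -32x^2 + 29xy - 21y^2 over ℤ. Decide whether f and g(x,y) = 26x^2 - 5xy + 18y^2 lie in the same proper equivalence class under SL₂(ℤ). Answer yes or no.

D₁ = -1847, D₂ = -1847
f is negative-definite; reduce −f:
−f: flip: (32,-29,21)→(21,29,32)
−f: translate: b→-13 (≡29 mod 42), so (21,29,32)→(21,-13,24)
−f: reduced (well bottom): (21,-13,24) with a≤c, −a<b≤a
flip sign back: reduced form of f is (-21,13,-24)
g: flip: (26,-5,18)→(18,5,26)
g: reduced (well bottom): (18,5,26) with a≤c, −a<b≤a
reduced forms (-21, 13, -24) vs (18, 5, 26) ⇒ inequivalent

no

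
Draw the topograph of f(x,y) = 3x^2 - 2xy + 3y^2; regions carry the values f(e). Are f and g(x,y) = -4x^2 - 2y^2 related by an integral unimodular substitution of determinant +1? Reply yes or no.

D₁ = -32, D₂ = -32
f: flip: (3,-2,3)→(3,2,3)
f: reduced (well bottom): (3,2,3) with a≤c, −a<b≤a
g is negative-definite; reduce −g:
−g: flip: (4,0,2)→(2,0,4)
−g: reduced (well bottom): (2,0,4) with a≤c, −a<b≤a
flip sign back: reduced form of g is (-2,0,-4)
reduced forms (3, 2, 3) vs (-2, 0, -4) ⇒ inequivalent

no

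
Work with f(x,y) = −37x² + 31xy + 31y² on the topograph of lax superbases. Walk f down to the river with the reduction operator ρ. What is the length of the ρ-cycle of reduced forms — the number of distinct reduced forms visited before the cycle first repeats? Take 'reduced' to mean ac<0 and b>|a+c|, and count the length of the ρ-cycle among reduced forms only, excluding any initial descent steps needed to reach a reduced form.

D = 5549, ⌊√D⌋ = 74
river: ρ → (31,31,-37)
river: ρ → (-37,43,25)
river: ρ → (25,57,-23)
river: ρ → (-23,35,47)
river: ρ → (47,59,-11)
river: ρ → (-11,73,5)
river: ρ → (5,67,-53)
river: ρ → (-53,39,19)
river: ρ → (19,37,-55)
river: ρ → (-55,73,1)
river: ρ → (1,73,-55)
river: ρ → (-55,37,19)
river: ρ → (19,39,-53)
river: ρ → (-53,67,5)
river: ρ → (5,73,-11)
river: ρ → (-11,59,47)
river: ρ → (47,35,-23)
river: ρ → (-23,57,25)
river: ρ → (25,43,-37)
river: ρ → (-37,31,31)
ρ-cycle length = 20 (tail of 0 descent steps not counted)

20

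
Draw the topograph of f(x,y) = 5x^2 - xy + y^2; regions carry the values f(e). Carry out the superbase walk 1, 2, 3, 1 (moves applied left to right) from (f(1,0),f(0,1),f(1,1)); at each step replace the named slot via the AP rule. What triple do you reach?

start (5,1,5) = (f(1,0),f(0,1),f(1,1))
replace slot 1: 2·(1+5) − 5 = 7 → (7,1,5)
replace slot 2: 2·(7+5) − 1 = 23 → (7,23,5)
replace slot 3: 2·(7+23) − 5 = 55 → (7,23,55)
replace slot 1: 2·(23+55) − 7 = 149 → (149,23,55)

149,23,55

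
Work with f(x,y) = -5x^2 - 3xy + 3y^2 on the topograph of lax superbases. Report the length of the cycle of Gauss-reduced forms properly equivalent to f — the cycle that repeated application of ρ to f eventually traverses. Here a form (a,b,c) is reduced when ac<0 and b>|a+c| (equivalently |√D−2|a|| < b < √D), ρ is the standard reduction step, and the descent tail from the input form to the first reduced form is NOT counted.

D = 69, ⌊√D⌋ = 8
descent: ρ → (3,3,-5)  [lands on river]
river: ρ → (-5,7,1)
river: ρ → (1,7,-5)
river: ρ → (-5,3,3)
ρ-cycle length = 4 (tail of 1 descent step not counted)

4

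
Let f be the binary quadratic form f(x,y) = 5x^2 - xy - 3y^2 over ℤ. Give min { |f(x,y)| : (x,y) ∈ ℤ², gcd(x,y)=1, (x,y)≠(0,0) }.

descent: ρ → (-3,7,1)  [lands on river]
river: ρ → (1,7,-3)
river: ρ → (-3,5,3)
river: ρ → (3,7,-1)
river: ρ → (-1,7,3)
river: ρ → (3,5,-3)
closes: descent 1, river 6
min |a| on river = 1

1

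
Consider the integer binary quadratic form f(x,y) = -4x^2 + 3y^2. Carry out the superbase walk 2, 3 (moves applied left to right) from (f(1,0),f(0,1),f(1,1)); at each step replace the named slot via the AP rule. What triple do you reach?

start (-4,3,-1) = (f(1,0),f(0,1),f(1,1))
replace slot 2: 2·((-4)+(-1)) − 3 = -13 → (-4,-13,-1)
replace slot 3: 2·((-4)+(-13)) − (-1) = -33 → (-4,-13,-33)

-4,-13,-33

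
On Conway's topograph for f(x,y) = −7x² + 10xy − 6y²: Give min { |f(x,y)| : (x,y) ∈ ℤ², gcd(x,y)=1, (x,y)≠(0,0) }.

translate: b→4 (≡-10 mod 14), so (7,-10,6)→(7,4,3)
flip: (7,4,3)→(3,-4,7)
translate: b→2 (≡-4 mod 6), so (3,-4,7)→(3,2,6)
reduced (well bottom): (3,2,6) with a≤c, −a<b≤a
well minimum |f| = |-3| = 3 (negative-definite)

3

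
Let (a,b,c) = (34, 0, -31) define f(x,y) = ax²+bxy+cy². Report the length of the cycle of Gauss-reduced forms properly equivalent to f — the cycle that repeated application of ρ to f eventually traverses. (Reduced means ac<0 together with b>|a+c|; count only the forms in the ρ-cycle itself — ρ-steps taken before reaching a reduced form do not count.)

D = 4216, ⌊√D⌋ = 64
descent: ρ → (-31,62,3)  [lands on river]
river: ρ → (3,64,-10)
river: ρ → (-10,56,27)
river: ρ → (27,52,-14)
river: ρ → (-14,60,11)
river: ρ → (11,50,-39)
river: ρ → (-39,28,22)
river: ρ → (22,60,-7)
river: ρ → (-7,52,54)
river: ρ → (54,56,-5)
river: ρ → (-5,64,6)
river: ρ → (6,56,-45)
river: ρ → (-45,34,17)
river: ρ → (17,34,-45)
river: ρ → (-45,56,6)
river: ρ → (6,64,-5)
river: ρ → (-5,56,54)
river: ρ → (54,52,-7)
river: ρ → (-7,60,22)
river: ρ → (22,28,-39)
river: ρ → (-39,50,11)
river: ρ → (11,60,-14)
river: ρ → (-14,52,27)
river: ρ → (27,56,-10)
river: ρ → (-10,64,3)
river: ρ → (3,62,-31)
ρ-cycle length = 26 (tail of 1 descent step not counted)

26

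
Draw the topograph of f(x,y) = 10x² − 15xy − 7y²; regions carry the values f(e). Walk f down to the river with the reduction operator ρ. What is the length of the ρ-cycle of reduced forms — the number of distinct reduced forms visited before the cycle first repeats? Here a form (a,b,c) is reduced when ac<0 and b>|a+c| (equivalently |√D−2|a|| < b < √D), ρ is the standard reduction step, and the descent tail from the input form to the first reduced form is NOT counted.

D = 505, ⌊√D⌋ = 22
descent: ρ → (-7,15,10)  [lands on river]
river: ρ → (10,5,-12)
river: ρ → (-12,19,3)
river: ρ → (3,17,-18)
river: ρ → (-18,19,2)
river: ρ → (2,21,-8)
river: ρ → (-8,11,12)
river: ρ → (12,13,-7)
ρ-cycle length = 8 (tail of 1 descent step not counted)

8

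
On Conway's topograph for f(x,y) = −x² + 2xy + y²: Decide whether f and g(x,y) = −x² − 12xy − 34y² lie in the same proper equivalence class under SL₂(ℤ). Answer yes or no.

D₁ = 8, D₂ = 8
river cycle of f (length 2): (1, 2, -1), (-1, 2, 1)
river cycle of g (length 2): (-1, 2, 1), (1, 2, -1)
cycles coincide ⇒ equivalent

yes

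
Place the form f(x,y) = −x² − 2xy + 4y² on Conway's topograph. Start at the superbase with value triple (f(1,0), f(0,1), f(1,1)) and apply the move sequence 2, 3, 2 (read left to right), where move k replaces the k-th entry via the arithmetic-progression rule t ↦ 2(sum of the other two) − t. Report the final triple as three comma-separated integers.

start (-1,4,1) = (f(1,0),f(0,1),f(1,1))
replace slot 2: 2·((-1)+1) − 4 = -4 → (-1,-4,1)
replace slot 3: 2·((-1)+(-4)) − 1 = -11 → (-1,-4,-11)
replace slot 2: 2·((-1)+(-11)) − (-4) = -20 → (-1,-20,-11)

-1,-20,-11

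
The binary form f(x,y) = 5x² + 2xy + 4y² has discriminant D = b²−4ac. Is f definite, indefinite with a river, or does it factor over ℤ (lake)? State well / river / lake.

D = b²−4ac = 2² − 4·5·4 = -76
D < 0 ⇒ definite ⇒ every region one sign ⇒ single well

well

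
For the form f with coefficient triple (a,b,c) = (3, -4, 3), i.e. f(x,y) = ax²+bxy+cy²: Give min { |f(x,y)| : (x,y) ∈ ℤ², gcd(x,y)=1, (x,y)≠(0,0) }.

translate: b→2 (≡-4 mod 6), so (3,-4,3)→(3,2,2)
flip: (3,2,2)→(2,-2,3)
translate: b→2 (≡-2 mod 4), so (2,-2,3)→(2,2,3)
reduced (well bottom): (2,2,3) with a≤c, −a<b≤a
well minimum = a = 2

2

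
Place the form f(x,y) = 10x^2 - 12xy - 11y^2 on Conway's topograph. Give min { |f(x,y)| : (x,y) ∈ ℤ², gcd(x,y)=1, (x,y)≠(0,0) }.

descent: ρ → (-11,12,10)  [lands on river]
river: ρ → (10,8,-13)
river: ρ → (-13,18,5)
river: ρ → (5,22,-5)
river: ρ → (-5,18,13)
river: ρ → (13,8,-10)
river: ρ → (-10,12,11)
river: ρ → (11,10,-11)
closes: descent 1, river 8
min |a| on river = 5

5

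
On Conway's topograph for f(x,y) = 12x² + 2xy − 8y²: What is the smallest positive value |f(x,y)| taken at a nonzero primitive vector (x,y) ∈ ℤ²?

descent: ρ → (-8,14,6)  [lands on river]
river: ρ → (6,10,-12)
river: ρ → (-12,14,4)
river: ρ → (4,18,-4)
river: ρ → (-4,14,12)
river: ρ → (12,10,-6)
river: ρ → (-6,14,8)
river: ρ → (8,18,-2)
river: ρ → (-2,18,8)
river: ρ → (8,14,-6)
river: ρ → (-6,10,12)
river: ρ → (12,14,-4)
river: ρ → (-4,18,4)
river: ρ → (4,14,-12)
river: ρ → (-12,10,6)
river: ρ → (6,14,-8)
river: ρ → (-8,18,2)
river: ρ → (2,18,-8)
closes: descent 1, river 18
min |a| on river = 2

2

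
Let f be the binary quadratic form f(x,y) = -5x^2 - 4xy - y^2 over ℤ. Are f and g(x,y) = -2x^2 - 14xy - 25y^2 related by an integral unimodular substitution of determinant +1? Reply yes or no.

D₁ = -4, D₂ = -4
f is negative-definite; reduce −f:
−f: flip: (5,4,1)→(1,-4,5)
−f: translate: b→0 (≡-4 mod 2), so (1,-4,5)→(1,0,1)
−f: reduced (well bottom): (1,0,1) with a≤c, −a<b≤a
flip sign back: reduced form of f is (-1,0,-1)
g is negative-definite; reduce −g:
−g: translate: b→2 (≡14 mod 4), so (2,14,25)→(2,2,1)
−g: flip: (2,2,1)→(1,-2,2)
−g: translate: b→0 (≡-2 mod 2), so (1,-2,2)→(1,0,1)
−g: reduced (well bottom): (1,0,1) with a≤c, −a<b≤a
flip sign back: reduced form of g is (-1,0,-1)
reduced forms (-1, 0, -1) vs (-1, 0, -1) ⇒ equivalent

yes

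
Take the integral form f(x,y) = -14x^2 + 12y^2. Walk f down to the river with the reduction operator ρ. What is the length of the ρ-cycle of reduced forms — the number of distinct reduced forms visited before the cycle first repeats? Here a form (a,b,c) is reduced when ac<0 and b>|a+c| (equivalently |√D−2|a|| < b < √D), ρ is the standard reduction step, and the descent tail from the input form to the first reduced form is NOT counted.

D = 672, ⌊√D⌋ = 25
descent: ρ → (12,24,-2)  [lands on river]
river: ρ → (-2,24,12)
ρ-cycle length = 2 (tail of 1 descent step not counted)

2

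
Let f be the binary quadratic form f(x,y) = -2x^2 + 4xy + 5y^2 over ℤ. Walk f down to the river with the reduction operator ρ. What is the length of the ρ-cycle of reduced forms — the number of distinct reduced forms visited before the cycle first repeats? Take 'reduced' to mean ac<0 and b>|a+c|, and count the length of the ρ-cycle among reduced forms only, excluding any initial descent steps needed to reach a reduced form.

D = 56, ⌊√D⌋ = 7
river: ρ → (5,6,-1)
river: ρ → (-1,6,5)
river: ρ → (5,4,-2)
river: ρ → (-2,4,5)
ρ-cycle length = 4 (tail of 0 descent steps not counted)

4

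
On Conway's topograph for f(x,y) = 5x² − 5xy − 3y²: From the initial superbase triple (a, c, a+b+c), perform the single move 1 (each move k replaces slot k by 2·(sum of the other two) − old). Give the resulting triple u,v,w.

start (5,-3,-3) = (f(1,0),f(0,1),f(1,1))
replace slot 1: 2·((-3)+(-3)) − 5 = -17 → (-17,-3,-3)

-17,-3,-3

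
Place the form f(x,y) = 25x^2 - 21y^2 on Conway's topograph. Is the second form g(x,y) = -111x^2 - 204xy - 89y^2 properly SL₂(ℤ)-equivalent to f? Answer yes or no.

D₁ = 2100, D₂ = 2100
river cycle of f (length 6): (-21, 42, 4), (4, 38, -41), (-41, 44, 1), (1, 44, -41), (-41, 38, 4), (4, 42, -21)
river cycle of g (length 6): (4, 38, -41), (-41, 44, 1), (1, 44, -41), (-41, 38, 4), (4, 42, -21), (-21, 42, 4)
cycles coincide ⇒ equivalent

yes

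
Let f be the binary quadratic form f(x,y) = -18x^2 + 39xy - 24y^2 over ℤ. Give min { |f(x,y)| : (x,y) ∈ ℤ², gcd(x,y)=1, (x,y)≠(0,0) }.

translate: b→-3 (≡-39 mod 36), so (18,-39,24)→(18,-3,3)
flip: (18,-3,3)→(3,3,18)
reduced (well bottom): (3,3,18) with a≤c, −a<b≤a
well minimum |f| = |-3| = 3 (negative-definite)

3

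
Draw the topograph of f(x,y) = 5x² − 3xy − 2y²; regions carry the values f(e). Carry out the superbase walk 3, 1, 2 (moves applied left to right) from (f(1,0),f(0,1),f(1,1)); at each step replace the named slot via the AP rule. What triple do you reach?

start (5,-2,0) = (f(1,0),f(0,1),f(1,1))
replace slot 3: 2·(5+(-2)) − 0 = 6 → (5,-2,6)
replace slot 1: 2·((-2)+6) − 5 = 3 → (3,-2,6)
replace slot 2: 2·(3+6) − (-2) = 20 → (3,20,6)

3,20,6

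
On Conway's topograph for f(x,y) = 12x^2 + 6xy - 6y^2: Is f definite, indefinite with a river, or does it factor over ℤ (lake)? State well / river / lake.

D = b²−4ac = 6² − 4·12·(-6) = 324
D = 18² is a perfect square ⇒ form factors over ℤ ⇒ lakes

lake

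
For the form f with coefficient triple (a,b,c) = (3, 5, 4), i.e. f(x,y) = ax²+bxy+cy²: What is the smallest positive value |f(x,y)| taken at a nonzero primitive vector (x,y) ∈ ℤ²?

translate: b→-1 (≡5 mod 6), so (3,5,4)→(3,-1,2)
flip: (3,-1,2)→(2,1,3)
reduced (well bottom): (2,1,3) with a≤c, −a<b≤a
well minimum = a = 2

2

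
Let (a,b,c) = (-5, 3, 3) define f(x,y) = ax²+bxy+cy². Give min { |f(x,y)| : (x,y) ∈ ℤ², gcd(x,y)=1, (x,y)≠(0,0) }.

river: ρ → (3,3,-5)
river: ρ → (-5,7,1)
river: ρ → (1,7,-5)
river: ρ → (-5,3,3)
closes: descent 0, river 4
min |a| on river = 1

1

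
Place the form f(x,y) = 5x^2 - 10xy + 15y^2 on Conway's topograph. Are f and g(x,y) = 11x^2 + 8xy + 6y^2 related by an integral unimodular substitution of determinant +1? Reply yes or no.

D₁ = -200, D₂ = -200
f: translate: b→0 (≡-10 mod 10), so (5,-10,15)→(5,0,10)
f: reduced (well bottom): (5,0,10) with a≤c, −a<b≤a
g: flip: (11,8,6)→(6,-8,11)
g: translate: b→4 (≡-8 mod 12), so (6,-8,11)→(6,4,9)
g: reduced (well bottom): (6,4,9) with a≤c, −a<b≤a
reduced forms (5, 0, 10) vs (6, 4, 9) ⇒ inequivalent

no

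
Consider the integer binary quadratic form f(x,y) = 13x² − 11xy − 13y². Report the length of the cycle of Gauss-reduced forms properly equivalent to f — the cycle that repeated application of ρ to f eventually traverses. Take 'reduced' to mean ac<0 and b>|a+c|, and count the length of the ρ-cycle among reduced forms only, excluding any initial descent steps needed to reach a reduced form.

D = 797, ⌊√D⌋ = 28
descent: ρ → (-13,11,13)  [lands on river]
river: ρ → (13,15,-11)
river: ρ → (-11,7,17)
river: ρ → (17,27,-1)
river: ρ → (-1,27,17)
river: ρ → (17,7,-11)
river: ρ → (-11,15,13)
river: ρ → (13,11,-13)
river: ρ → (-13,15,11)
river: ρ → (11,7,-17)
river: ρ → (-17,27,1)
river: ρ → (1,27,-17)
river: ρ → (-17,7,11)
river: ρ → (11,15,-13)
ρ-cycle length = 14 (tail of 1 descent step not counted)

14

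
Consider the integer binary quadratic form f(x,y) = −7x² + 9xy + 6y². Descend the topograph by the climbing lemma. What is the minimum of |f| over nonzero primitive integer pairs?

river: ρ → (6,15,-1)
river: ρ → (-1,15,6)
river: ρ → (6,9,-7)
river: ρ → (-7,5,8)
river: ρ → (8,11,-4)
river: ρ → (-4,13,5)
river: ρ → (5,7,-10)
river: ρ → (-10,13,2)
river: ρ → (2,15,-3)
river: ρ → (-3,15,2)
river: ρ → (2,13,-10)
river: ρ → (-10,7,5)
river: ρ → (5,13,-4)
river: ρ → (-4,11,8)
river: ρ → (8,5,-7)
river: ρ → (-7,9,6)
closes: descent 0, river 16
min |a| on river = 1

1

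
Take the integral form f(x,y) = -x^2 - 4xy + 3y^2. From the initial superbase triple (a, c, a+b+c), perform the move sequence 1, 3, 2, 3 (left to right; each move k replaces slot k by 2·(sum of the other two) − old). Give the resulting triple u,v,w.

start (-1,3,-2) = (f(1,0),f(0,1),f(1,1))
replace slot 1: 2·(3+(-2)) − (-1) = 3 → (3,3,-2)
replace slot 3: 2·(3+3) − (-2) = 14 → (3,3,14)
replace slot 2: 2·(3+14) − 3 = 31 → (3,31,14)
replace slot 3: 2·(3+31) − 14 = 54 → (3,31,54)

3,31,54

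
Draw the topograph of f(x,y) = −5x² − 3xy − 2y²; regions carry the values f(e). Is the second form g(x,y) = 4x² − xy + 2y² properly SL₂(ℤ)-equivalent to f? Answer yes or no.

D₁ = -31, D₂ = -31
f is negative-definite; reduce −f:
−f: flip: (5,3,2)→(2,-3,5)
−f: translate: b→1 (≡-3 mod 4), so (2,-3,5)→(2,1,4)
−f: reduced (well bottom): (2,1,4) with a≤c, −a<b≤a
flip sign back: reduced form of f is (-2,-1,-4)
g: flip: (4,-1,2)→(2,1,4)
g: reduced (well bottom): (2,1,4) with a≤c, −a<b≤a
reduced forms (-2, -1, -4) vs (2, 1, 4) ⇒ inequivalent

no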